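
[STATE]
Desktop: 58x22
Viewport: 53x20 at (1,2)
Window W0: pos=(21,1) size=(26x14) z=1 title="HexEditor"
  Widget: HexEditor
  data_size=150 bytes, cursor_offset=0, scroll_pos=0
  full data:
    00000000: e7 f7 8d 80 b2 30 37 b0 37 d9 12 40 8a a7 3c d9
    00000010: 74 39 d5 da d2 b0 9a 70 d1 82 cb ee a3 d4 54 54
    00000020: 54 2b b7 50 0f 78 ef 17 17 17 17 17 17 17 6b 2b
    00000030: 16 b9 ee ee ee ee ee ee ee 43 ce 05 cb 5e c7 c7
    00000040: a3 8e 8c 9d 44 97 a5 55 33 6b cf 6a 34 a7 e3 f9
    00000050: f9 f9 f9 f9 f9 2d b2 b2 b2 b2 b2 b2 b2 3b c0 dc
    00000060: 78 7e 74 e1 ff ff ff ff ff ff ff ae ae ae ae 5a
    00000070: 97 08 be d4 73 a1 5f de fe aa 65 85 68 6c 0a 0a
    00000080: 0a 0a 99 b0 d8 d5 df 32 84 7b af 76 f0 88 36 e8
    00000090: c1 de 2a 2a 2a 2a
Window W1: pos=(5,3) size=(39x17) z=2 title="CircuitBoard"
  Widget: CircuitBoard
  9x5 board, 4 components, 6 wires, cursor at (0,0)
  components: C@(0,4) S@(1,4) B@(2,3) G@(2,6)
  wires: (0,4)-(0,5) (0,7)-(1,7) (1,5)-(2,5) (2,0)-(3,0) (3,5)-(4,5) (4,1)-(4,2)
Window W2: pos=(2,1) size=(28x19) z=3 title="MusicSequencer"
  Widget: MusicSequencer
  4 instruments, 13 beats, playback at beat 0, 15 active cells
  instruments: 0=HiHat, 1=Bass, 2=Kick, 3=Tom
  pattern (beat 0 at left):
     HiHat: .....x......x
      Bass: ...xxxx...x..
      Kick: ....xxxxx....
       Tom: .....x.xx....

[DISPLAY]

 ┃ MusicSequencer           ┃or              ┃       
 ┠──────────────────────────┨━━━━━━━━━━━━━┓──┨       
 ┃      ▼123456789012       ┃             ┃b2┃       
 ┃ HiHat·····█······█       ┃─────────────┨d2┃       
 ┃  Bass···████···█··       ┃             ┃0f┃       
 ┃  Kick····█████····       ┃·       ·    ┃ee┃       
 ┃   Tom·····█·██····       ┃        │    ┃44┃       
 ┃                          ┃·       ·    ┃f9┃       
 ┃                          ┃│            ┃ff┃       
 ┃                          ┃·   G        ┃73┃       
 ┃                          ┃             ┃d8┃       
 ┃                          ┃·            ┃2a┃       
 ┃                          ┃│            ┃━━┛       
 ┃                          ┃·            ┃          
 ┃                          ┃             ┃          
 ┃                          ┃             ┃          
 ┃                          ┃             ┃          
 ┗━━━━━━━━━━━━━━━━━━━━━━━━━━┛━━━━━━━━━━━━━┛          
                                                     
                                                     


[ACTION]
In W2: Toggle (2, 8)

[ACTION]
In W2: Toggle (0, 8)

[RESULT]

 ┃ MusicSequencer           ┃or              ┃       
 ┠──────────────────────────┨━━━━━━━━━━━━━┓──┨       
 ┃      ▼123456789012       ┃             ┃b2┃       
 ┃ HiHat·····█··█···█       ┃─────────────┨d2┃       
 ┃  Bass···████···█··       ┃             ┃0f┃       
 ┃  Kick····████·····       ┃·       ·    ┃ee┃       
 ┃   Tom·····█·██····       ┃        │    ┃44┃       
 ┃                          ┃·       ·    ┃f9┃       
 ┃                          ┃│            ┃ff┃       
 ┃                          ┃·   G        ┃73┃       
 ┃                          ┃             ┃d8┃       
 ┃                          ┃·            ┃2a┃       
 ┃                          ┃│            ┃━━┛       
 ┃                          ┃·            ┃          
 ┃                          ┃             ┃          
 ┃                          ┃             ┃          
 ┃                          ┃             ┃          
 ┗━━━━━━━━━━━━━━━━━━━━━━━━━━┛━━━━━━━━━━━━━┛          
                                                     
                                                     


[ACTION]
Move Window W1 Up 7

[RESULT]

 ┃ MusicSequencer           ┃─────────────┨  ┃       
 ┠──────────────────────────┨             ┃──┨       
 ┃      ▼123456789012       ┃·       ·    ┃b2┃       
 ┃ HiHat·····█··█···█       ┃        │    ┃d2┃       
 ┃  Bass···████···█··       ┃·       ·    ┃0f┃       
 ┃  Kick····████·····       ┃│            ┃ee┃       
 ┃   Tom·····█·██····       ┃·   G        ┃44┃       
 ┃                          ┃             ┃f9┃       
 ┃                          ┃·            ┃ff┃       
 ┃                          ┃│            ┃73┃       
 ┃                          ┃·            ┃d8┃       
 ┃                          ┃             ┃2a┃       
 ┃                          ┃             ┃━━┛       
 ┃                          ┃             ┃          
 ┃                          ┃━━━━━━━━━━━━━┛          
 ┃                          ┃                        
 ┃                          ┃                        
 ┗━━━━━━━━━━━━━━━━━━━━━━━━━━┛                        
                                                     
                                                     


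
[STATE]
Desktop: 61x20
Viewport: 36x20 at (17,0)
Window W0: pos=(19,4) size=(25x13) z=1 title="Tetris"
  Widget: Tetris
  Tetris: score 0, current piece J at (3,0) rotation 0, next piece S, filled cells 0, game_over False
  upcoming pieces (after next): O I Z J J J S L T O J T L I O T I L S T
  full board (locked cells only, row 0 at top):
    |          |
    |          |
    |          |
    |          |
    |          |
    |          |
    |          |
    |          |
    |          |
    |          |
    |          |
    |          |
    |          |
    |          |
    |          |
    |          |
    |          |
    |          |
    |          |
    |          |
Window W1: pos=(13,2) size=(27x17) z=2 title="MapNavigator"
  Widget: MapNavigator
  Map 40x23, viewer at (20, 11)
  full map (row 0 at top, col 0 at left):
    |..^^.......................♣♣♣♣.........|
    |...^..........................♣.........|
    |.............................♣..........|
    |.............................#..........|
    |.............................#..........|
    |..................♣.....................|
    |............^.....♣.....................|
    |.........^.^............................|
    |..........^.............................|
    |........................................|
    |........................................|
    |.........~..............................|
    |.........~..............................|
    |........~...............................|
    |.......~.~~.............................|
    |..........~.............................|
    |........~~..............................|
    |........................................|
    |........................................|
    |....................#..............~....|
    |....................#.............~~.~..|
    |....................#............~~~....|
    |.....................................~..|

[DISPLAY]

                                    
                                    
━━━━━━━━━━━━━━━━━━━━━━┓             
pNavigator            ┃             
──────────────────────┨━━━┓         
.......♣..............┃   ┃         
.^.....♣..............┃───┨         
^.....................┃   ┃         
......................┃   ┃         
......................┃   ┃         
......................┃   ┃         
.........@............┃   ┃         
......................┃   ┃         
......................┃   ┃         
......................┃   ┃         
......................┃   ┃         
......................┃━━━┛         
......................┃             
━━━━━━━━━━━━━━━━━━━━━━┛             
                                    


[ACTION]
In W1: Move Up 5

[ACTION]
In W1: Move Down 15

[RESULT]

                                    
                                    
━━━━━━━━━━━━━━━━━━━━━━┓             
pNavigator            ┃             
──────────────────────┨━━━┓         
......................┃   ┃         
......................┃───┨         
......................┃   ┃         
......................┃   ┃         
.........#............┃   ┃         
.........#............┃   ┃         
.........@............┃   ┃         
......................┃   ┃         
                      ┃   ┃         
                      ┃   ┃         
                      ┃   ┃         
                      ┃━━━┛         
                      ┃             
━━━━━━━━━━━━━━━━━━━━━━┛             
                                    


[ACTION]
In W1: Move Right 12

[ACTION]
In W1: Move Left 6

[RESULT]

                                    
                                    
━━━━━━━━━━━━━━━━━━━━━━┓             
pNavigator            ┃             
──────────────────────┨━━━┓         
......................┃   ┃         
......................┃───┨         
......................┃   ┃         
......................┃   ┃         
...#..............~...┃   ┃         
...#.............~~.~.┃   ┃         
...#.....@......~~~...┃   ┃         
....................~.┃   ┃         
                      ┃   ┃         
                      ┃   ┃         
                      ┃   ┃         
                      ┃━━━┛         
                      ┃             
━━━━━━━━━━━━━━━━━━━━━━┛             
                                    


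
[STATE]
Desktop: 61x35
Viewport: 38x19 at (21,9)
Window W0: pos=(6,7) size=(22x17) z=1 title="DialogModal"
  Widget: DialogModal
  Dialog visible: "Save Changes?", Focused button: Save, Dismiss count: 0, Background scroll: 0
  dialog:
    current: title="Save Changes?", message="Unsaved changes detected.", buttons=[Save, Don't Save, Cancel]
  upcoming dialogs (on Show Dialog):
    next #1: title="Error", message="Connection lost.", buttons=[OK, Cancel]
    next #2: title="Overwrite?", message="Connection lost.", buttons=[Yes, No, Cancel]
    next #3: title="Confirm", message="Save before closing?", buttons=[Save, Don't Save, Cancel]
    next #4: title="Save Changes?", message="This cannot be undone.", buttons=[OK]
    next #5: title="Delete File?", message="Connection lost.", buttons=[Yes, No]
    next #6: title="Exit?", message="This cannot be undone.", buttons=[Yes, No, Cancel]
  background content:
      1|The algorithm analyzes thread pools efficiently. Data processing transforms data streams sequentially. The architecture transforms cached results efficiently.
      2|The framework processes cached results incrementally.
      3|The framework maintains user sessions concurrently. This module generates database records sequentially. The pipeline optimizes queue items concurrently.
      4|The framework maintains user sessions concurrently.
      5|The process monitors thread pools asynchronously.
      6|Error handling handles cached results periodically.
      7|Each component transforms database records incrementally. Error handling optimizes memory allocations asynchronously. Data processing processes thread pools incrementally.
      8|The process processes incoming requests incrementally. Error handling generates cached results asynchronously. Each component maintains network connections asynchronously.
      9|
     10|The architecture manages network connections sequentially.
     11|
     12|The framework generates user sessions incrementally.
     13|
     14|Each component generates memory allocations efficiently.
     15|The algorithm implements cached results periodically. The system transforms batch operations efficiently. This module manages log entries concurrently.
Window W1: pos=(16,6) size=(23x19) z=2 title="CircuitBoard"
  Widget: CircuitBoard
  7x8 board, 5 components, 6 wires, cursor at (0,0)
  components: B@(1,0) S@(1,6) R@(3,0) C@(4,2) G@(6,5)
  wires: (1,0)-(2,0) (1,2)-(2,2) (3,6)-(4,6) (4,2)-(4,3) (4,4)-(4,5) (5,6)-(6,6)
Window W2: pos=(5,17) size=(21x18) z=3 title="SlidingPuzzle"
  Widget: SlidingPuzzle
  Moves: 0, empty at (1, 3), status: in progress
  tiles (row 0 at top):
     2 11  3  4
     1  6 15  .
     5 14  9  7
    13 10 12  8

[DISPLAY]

 1 2 3 4 5 6     ┃                    
.]               ┃                    
                 ┃                    
B       ·        ┃                    
│       │        ┃                    
·       ·        ┃                    
                 ┃                    
R                ┃                    
━━━━┓            ┃                    
    ┃   C ─ ·   ·┃                    
────┨            ┃                    
┬───┃            ┃                    
│  4┃            ┃                    
┼───┃            ┃                    
│   ┃            ┃                    
┼───┃━━━━━━━━━━━━┛                    
│  7┃                                 
┼───┃                                 
│  8┃                                 


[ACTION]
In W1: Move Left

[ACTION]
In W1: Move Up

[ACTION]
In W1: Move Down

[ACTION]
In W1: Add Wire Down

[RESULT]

 1 2 3 4 5 6     ┃                    
                 ┃                    
                 ┃                    
B]      ·        ┃                    
│       │        ┃                    
·       ·        ┃                    
                 ┃                    
R                ┃                    
━━━━┓            ┃                    
    ┃   C ─ ·   ·┃                    
────┨            ┃                    
┬───┃            ┃                    
│  4┃            ┃                    
┼───┃            ┃                    
│   ┃            ┃                    
┼───┃━━━━━━━━━━━━┛                    
│  7┃                                 
┼───┃                                 
│  8┃                                 


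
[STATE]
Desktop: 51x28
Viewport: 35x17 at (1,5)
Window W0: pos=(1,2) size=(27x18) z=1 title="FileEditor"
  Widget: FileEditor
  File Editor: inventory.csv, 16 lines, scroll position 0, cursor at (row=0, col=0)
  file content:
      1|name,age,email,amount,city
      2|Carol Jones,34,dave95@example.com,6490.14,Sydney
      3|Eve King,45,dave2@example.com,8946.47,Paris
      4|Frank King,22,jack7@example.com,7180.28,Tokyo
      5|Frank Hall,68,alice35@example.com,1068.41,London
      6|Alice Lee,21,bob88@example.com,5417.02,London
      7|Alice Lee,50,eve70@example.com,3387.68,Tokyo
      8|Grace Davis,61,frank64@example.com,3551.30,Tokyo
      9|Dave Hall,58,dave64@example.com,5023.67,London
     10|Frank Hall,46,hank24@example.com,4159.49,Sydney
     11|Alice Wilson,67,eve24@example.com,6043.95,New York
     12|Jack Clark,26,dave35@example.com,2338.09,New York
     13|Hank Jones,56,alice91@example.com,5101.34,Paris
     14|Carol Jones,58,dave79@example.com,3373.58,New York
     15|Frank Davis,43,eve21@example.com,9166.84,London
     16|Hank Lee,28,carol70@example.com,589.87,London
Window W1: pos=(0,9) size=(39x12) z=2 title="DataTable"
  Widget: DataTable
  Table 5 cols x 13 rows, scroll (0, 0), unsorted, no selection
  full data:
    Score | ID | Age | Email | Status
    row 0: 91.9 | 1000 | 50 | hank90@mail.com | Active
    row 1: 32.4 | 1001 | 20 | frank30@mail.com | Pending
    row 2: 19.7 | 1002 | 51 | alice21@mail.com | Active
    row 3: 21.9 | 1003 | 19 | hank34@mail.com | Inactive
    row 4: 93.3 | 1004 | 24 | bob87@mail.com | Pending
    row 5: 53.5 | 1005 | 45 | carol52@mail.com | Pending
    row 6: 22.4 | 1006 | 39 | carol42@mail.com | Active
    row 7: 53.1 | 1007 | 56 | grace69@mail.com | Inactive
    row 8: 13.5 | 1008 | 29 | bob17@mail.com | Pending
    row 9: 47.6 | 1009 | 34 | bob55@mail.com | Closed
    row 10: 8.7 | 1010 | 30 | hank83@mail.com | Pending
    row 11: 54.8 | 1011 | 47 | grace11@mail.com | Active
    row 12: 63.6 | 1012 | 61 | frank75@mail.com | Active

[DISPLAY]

┃█ame,age,email,amount,ci▲┃        
┃Carol Jones,34,dave95@ex█┃        
┃Eve King,45,dave2@exampl░┃        
┃Frank King,22,jack7@exam░┃        
━━━━━━━━━━━━━━━━━━━━━━━━━━━━━━━━━━━
 DataTable                         
───────────────────────────────────
Score│ID  │Age│Email           │Sta
─────┼────┼───┼────────────────┼───
91.9 │1000│50 │hank90@mail.com │Act
32.4 │1001│20 │frank30@mail.com│Pen
19.7 │1002│51 │alice21@mail.com│Act
21.9 │1003│19 │hank34@mail.com │Ina
93.3 │1004│24 │bob87@mail.com  │Pen
53.5 │1005│45 │carol52@mail.com│Pen
━━━━━━━━━━━━━━━━━━━━━━━━━━━━━━━━━━━
                                   


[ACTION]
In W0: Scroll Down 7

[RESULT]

┃Eve King,45,dave2@exampl▲┃        
┃Frank King,22,jack7@exam░┃        
┃Frank Hall,68,alice35@ex░┃        
┃Alice Lee,21,bob88@examp░┃        
━━━━━━━━━━━━━━━━━━━━━━━━━━━━━━━━━━━
 DataTable                         
───────────────────────────────────
Score│ID  │Age│Email           │Sta
─────┼────┼───┼────────────────┼───
91.9 │1000│50 │hank90@mail.com │Act
32.4 │1001│20 │frank30@mail.com│Pen
19.7 │1002│51 │alice21@mail.com│Act
21.9 │1003│19 │hank34@mail.com │Ina
93.3 │1004│24 │bob87@mail.com  │Pen
53.5 │1005│45 │carol52@mail.com│Pen
━━━━━━━━━━━━━━━━━━━━━━━━━━━━━━━━━━━
                                   


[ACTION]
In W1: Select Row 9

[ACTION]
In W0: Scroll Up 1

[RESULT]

┃Carol Jones,34,dave95@ex▲┃        
┃Eve King,45,dave2@exampl░┃        
┃Frank King,22,jack7@exam░┃        
┃Frank Hall,68,alice35@ex░┃        
━━━━━━━━━━━━━━━━━━━━━━━━━━━━━━━━━━━
 DataTable                         
───────────────────────────────────
Score│ID  │Age│Email           │Sta
─────┼────┼───┼────────────────┼───
91.9 │1000│50 │hank90@mail.com │Act
32.4 │1001│20 │frank30@mail.com│Pen
19.7 │1002│51 │alice21@mail.com│Act
21.9 │1003│19 │hank34@mail.com │Ina
93.3 │1004│24 │bob87@mail.com  │Pen
53.5 │1005│45 │carol52@mail.com│Pen
━━━━━━━━━━━━━━━━━━━━━━━━━━━━━━━━━━━
                                   


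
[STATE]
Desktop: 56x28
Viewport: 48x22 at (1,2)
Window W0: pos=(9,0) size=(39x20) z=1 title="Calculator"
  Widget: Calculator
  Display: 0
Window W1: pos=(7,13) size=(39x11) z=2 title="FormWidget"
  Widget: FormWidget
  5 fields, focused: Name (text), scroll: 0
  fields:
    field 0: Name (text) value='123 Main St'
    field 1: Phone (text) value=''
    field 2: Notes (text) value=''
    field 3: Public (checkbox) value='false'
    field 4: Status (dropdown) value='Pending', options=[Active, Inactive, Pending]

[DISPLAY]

        ┠─────────────────────────────────────┨ 
        ┃                                    0┃ 
        ┃┌───┬───┬───┬───┐                    ┃ 
        ┃│ 7 │ 8 │ 9 │ ÷ │                    ┃ 
        ┃├───┼───┼───┼───┤                    ┃ 
        ┃│ 4 │ 5 │ 6 │ × │                    ┃ 
        ┃├───┼───┼───┼───┤                    ┃ 
        ┃│ 1 │ 2 │ 3 │ - │                    ┃ 
        ┃├───┼───┼───┼───┤                    ┃ 
        ┃│ 0 │ . │ = │ + │                    ┃ 
        ┃├───┼───┼───┼───┤                    ┃ 
      ┏━━━━━━━━━━━━━━━━━━━━━━━━━━━━━━━━━━━━━┓ ┃ 
      ┃ FormWidget                          ┃ ┃ 
      ┠─────────────────────────────────────┨ ┃ 
      ┃> Name:       [123 Main St          ]┃ ┃ 
      ┃  Phone:      [                     ]┃ ┃ 
      ┃  Notes:      [                     ]┃ ┃ 
      ┃  Public:     [ ]                    ┃━┛ 
      ┃  Status:     [Pending             ▼]┃   
      ┃                                     ┃   
      ┃                                     ┃   
      ┗━━━━━━━━━━━━━━━━━━━━━━━━━━━━━━━━━━━━━┛   


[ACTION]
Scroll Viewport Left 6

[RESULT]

         ┠─────────────────────────────────────┨
         ┃                                    0┃
         ┃┌───┬───┬───┬───┐                    ┃
         ┃│ 7 │ 8 │ 9 │ ÷ │                    ┃
         ┃├───┼───┼───┼───┤                    ┃
         ┃│ 4 │ 5 │ 6 │ × │                    ┃
         ┃├───┼───┼───┼───┤                    ┃
         ┃│ 1 │ 2 │ 3 │ - │                    ┃
         ┃├───┼───┼───┼───┤                    ┃
         ┃│ 0 │ . │ = │ + │                    ┃
         ┃├───┼───┼───┼───┤                    ┃
       ┏━━━━━━━━━━━━━━━━━━━━━━━━━━━━━━━━━━━━━┓ ┃
       ┃ FormWidget                          ┃ ┃
       ┠─────────────────────────────────────┨ ┃
       ┃> Name:       [123 Main St          ]┃ ┃
       ┃  Phone:      [                     ]┃ ┃
       ┃  Notes:      [                     ]┃ ┃
       ┃  Public:     [ ]                    ┃━┛
       ┃  Status:     [Pending             ▼]┃  
       ┃                                     ┃  
       ┃                                     ┃  
       ┗━━━━━━━━━━━━━━━━━━━━━━━━━━━━━━━━━━━━━┛  


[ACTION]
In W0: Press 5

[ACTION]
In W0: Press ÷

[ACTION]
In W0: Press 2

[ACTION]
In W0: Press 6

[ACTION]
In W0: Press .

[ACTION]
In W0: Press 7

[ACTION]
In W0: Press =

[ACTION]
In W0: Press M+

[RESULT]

         ┠─────────────────────────────────────┨
         ┃                         0.1872659176┃
         ┃┌───┬───┬───┬───┐                    ┃
         ┃│ 7 │ 8 │ 9 │ ÷ │                    ┃
         ┃├───┼───┼───┼───┤                    ┃
         ┃│ 4 │ 5 │ 6 │ × │                    ┃
         ┃├───┼───┼───┼───┤                    ┃
         ┃│ 1 │ 2 │ 3 │ - │                    ┃
         ┃├───┼───┼───┼───┤                    ┃
         ┃│ 0 │ . │ = │ + │                    ┃
         ┃├───┼───┼───┼───┤                    ┃
       ┏━━━━━━━━━━━━━━━━━━━━━━━━━━━━━━━━━━━━━┓ ┃
       ┃ FormWidget                          ┃ ┃
       ┠─────────────────────────────────────┨ ┃
       ┃> Name:       [123 Main St          ]┃ ┃
       ┃  Phone:      [                     ]┃ ┃
       ┃  Notes:      [                     ]┃ ┃
       ┃  Public:     [ ]                    ┃━┛
       ┃  Status:     [Pending             ▼]┃  
       ┃                                     ┃  
       ┃                                     ┃  
       ┗━━━━━━━━━━━━━━━━━━━━━━━━━━━━━━━━━━━━━┛  


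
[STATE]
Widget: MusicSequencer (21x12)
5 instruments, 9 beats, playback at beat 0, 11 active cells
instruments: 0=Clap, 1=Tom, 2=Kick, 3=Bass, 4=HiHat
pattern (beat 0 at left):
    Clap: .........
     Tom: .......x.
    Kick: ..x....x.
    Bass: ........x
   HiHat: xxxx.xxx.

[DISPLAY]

      ▼12345678      
  Clap·········      
   Tom·······█·      
  Kick··█····█·      
  Bass········█      
 HiHat████·███·      
                     
                     
                     
                     
                     
                     


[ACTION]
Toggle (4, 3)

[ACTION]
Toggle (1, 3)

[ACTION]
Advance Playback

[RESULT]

      0▼2345678      
  Clap·········      
   Tom···█···█·      
  Kick··█····█·      
  Bass········█      
 HiHat███··███·      
                     
                     
                     
                     
                     
                     


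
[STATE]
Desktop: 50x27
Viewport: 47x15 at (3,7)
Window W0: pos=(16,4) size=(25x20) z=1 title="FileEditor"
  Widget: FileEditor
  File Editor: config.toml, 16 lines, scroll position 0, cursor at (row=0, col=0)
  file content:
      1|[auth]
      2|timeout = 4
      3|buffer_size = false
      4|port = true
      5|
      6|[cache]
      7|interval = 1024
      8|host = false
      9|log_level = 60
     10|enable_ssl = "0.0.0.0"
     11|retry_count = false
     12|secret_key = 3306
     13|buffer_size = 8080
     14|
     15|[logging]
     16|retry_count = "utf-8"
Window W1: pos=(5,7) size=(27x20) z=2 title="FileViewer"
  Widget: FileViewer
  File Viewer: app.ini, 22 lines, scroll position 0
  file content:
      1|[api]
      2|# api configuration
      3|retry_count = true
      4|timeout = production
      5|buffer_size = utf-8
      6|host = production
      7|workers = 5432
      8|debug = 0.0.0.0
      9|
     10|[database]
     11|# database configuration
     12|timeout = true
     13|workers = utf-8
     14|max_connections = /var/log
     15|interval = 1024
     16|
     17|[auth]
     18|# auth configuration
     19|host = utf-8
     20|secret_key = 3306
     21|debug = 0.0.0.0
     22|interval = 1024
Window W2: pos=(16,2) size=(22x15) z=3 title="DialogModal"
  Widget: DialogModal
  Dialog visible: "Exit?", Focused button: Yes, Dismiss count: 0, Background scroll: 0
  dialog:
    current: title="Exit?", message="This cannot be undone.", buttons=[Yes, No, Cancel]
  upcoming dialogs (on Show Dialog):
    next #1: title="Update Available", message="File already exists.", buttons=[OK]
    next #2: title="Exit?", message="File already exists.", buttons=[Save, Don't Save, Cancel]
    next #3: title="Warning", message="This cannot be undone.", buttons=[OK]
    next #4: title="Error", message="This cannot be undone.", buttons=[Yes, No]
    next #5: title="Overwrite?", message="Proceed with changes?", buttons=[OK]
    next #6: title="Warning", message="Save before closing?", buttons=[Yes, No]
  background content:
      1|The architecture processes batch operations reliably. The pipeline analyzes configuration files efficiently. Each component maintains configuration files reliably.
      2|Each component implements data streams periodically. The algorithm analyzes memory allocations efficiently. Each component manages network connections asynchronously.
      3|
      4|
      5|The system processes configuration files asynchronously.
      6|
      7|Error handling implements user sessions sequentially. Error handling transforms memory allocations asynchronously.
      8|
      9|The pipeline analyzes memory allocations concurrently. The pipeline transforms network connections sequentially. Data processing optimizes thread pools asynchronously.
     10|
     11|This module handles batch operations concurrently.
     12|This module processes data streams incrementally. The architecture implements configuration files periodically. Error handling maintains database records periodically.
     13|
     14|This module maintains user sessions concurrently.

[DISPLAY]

  ┏━━━━━━━━━━┃                    ┃ ▲┃         
  ┃ FileViewe┃  ┌──────────────┐  ┃ █┃         
  ┠──────────┃Th│    Exit?     │es┃ ░┃         
  ┃[api]     ┃  │This cannot be│  ┃ ░┃         
  ┃# api conf┃Er│[Yes]  No   Ca│le┃ ░┃         
  ┃retry_coun┃  └──────────────┘  ┃ ░┃         
  ┃timeout = ┃The pipeline analyze┃ ░┃         
  ┃buffer_siz┃                    ┃ ░┃         
  ┃host = pro┃This module handles ┃ ░┃         
  ┃workers = ┗━━━━━━━━━━━━━━━━━━━━┛"░┃         
  ┃debug = 0.0.0.0         ░┃alse   ░┃         
  ┃                        ░┃06     ░┃         
  ┃[database]              ░┃080    ░┃         
  ┃# database configuration░┃       ░┃         
  ┃timeout = true          ░┃       ░┃         


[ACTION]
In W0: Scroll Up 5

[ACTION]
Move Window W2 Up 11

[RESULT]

  ┏━━━━━━━━━━┃Th│    Exit?     │es┃ ▲┃         
  ┃ FileViewe┃  │This cannot be│  ┃ █┃         
  ┠──────────┃Er│[Yes]  No   Ca│le┃ ░┃         
  ┃[api]     ┃  └──────────────┘  ┃ ░┃         
  ┃# api conf┃The pipeline analyze┃ ░┃         
  ┃retry_coun┃                    ┃ ░┃         
  ┃timeout = ┃This module handles ┃ ░┃         
  ┃buffer_siz┗━━━━━━━━━━━━━━━━━━━━┛ ░┃         
  ┃host = production       ░┃       ░┃         
  ┃workers = 5432          ░┃.0.0.0"░┃         
  ┃debug = 0.0.0.0         ░┃alse   ░┃         
  ┃                        ░┃06     ░┃         
  ┃[database]              ░┃080    ░┃         
  ┃# database configuration░┃       ░┃         
  ┃timeout = true          ░┃       ░┃         


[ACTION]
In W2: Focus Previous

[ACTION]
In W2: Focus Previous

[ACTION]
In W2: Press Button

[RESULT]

  ┏━━━━━━━━━━┃The system processes┃ ▲┃         
  ┃ FileViewe┃                    ┃ █┃         
  ┠──────────┃Error handling imple┃ ░┃         
  ┃[api]     ┃                    ┃ ░┃         
  ┃# api conf┃The pipeline analyze┃ ░┃         
  ┃retry_coun┃                    ┃ ░┃         
  ┃timeout = ┃This module handles ┃ ░┃         
  ┃buffer_siz┗━━━━━━━━━━━━━━━━━━━━┛ ░┃         
  ┃host = production       ░┃       ░┃         
  ┃workers = 5432          ░┃.0.0.0"░┃         
  ┃debug = 0.0.0.0         ░┃alse   ░┃         
  ┃                        ░┃06     ░┃         
  ┃[database]              ░┃080    ░┃         
  ┃# database configuration░┃       ░┃         
  ┃timeout = true          ░┃       ░┃         


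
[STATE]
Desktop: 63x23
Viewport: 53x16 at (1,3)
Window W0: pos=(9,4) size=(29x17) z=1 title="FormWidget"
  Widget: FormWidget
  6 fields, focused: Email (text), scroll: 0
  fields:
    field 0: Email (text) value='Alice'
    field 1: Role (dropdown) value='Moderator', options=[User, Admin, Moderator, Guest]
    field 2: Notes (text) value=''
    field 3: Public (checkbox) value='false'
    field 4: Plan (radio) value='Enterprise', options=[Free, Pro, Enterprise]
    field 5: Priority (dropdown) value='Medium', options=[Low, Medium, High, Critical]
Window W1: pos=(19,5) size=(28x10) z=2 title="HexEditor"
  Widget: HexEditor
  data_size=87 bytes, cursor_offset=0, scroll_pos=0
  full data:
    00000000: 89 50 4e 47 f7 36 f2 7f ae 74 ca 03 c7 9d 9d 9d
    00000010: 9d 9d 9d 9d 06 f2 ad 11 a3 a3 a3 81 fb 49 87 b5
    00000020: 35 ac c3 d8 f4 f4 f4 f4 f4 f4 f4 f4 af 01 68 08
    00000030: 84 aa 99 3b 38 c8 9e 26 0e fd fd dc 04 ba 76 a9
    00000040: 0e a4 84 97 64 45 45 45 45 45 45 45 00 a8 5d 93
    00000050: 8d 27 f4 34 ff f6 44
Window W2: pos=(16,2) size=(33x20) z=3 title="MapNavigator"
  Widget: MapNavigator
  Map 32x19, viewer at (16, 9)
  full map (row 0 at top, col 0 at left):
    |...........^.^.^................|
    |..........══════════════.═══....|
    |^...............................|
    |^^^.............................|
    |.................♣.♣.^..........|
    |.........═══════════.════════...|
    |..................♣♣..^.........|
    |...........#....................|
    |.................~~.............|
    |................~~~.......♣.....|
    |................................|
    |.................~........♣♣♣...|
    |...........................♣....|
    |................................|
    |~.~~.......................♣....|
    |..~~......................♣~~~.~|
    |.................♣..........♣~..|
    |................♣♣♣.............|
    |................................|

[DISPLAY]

               ┃ MapNavigator                  ┃     
        ┏━━━━━━┠───────────────────────────────┨     
        ┃ FormW┃.........══════════════.═══....┃     
        ┠──────┃...............................┃     
        ┃> Emai┃^^.............................┃     
        ┃  Role┃................♣.♣.^..........┃     
        ┃  Note┃........═══════════.════════...┃     
        ┃  Publ┃.................♣♣..^.........┃     
        ┃  Plan┃..........#....................┃     
        ┃  Prio┃................~~.............┃     
        ┃      ┃...............@~~.......♣.....┃     
        ┃      ┃...............................┃     
        ┃      ┃................~........♣♣♣...┃     
        ┃      ┃..........................♣....┃     
        ┃      ┃...............................┃     
        ┃      ┃.~~.......................♣....┃     


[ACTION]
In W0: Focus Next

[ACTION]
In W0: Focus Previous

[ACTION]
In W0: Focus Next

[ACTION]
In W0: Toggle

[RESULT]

               ┃ MapNavigator                  ┃     
        ┏━━━━━━┠───────────────────────────────┨     
        ┃ FormW┃.........══════════════.═══....┃     
        ┠──────┃...............................┃     
        ┃  Emai┃^^.............................┃     
        ┃> Role┃................♣.♣.^..........┃     
        ┃  Note┃........═══════════.════════...┃     
        ┃  Publ┃.................♣♣..^.........┃     
        ┃  Plan┃..........#....................┃     
        ┃  Prio┃................~~.............┃     
        ┃      ┃...............@~~.......♣.....┃     
        ┃      ┃...............................┃     
        ┃      ┃................~........♣♣♣...┃     
        ┃      ┃..........................♣....┃     
        ┃      ┃...............................┃     
        ┃      ┃.~~.......................♣....┃     


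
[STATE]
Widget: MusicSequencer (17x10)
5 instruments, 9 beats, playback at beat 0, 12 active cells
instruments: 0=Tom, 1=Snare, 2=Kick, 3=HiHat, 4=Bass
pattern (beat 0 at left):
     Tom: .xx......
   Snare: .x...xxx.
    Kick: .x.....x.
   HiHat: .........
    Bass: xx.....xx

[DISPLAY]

      ▼12345678  
   Tom·██······  
 Snare·█···███·  
  Kick·█·····█·  
 HiHat·········  
  Bass██·····██  
                 
                 
                 
                 


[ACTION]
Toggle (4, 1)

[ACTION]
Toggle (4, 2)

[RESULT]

      ▼12345678  
   Tom·██······  
 Snare·█···███·  
  Kick·█·····█·  
 HiHat·········  
  Bass█·█····██  
                 
                 
                 
                 


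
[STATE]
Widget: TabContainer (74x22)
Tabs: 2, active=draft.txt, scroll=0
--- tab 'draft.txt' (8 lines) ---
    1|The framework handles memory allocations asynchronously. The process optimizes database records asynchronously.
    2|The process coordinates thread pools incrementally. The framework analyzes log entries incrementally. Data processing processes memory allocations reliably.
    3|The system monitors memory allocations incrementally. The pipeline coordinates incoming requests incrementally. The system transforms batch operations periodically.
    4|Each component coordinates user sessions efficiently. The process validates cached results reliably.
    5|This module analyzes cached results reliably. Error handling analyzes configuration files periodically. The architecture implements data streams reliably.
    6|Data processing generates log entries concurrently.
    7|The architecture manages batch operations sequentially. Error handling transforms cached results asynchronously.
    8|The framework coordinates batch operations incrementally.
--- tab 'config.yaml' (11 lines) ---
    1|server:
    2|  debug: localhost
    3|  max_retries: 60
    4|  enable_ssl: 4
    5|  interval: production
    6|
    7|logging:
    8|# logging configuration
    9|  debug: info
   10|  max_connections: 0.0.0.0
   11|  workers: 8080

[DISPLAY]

[draft.txt]│ config.yaml                                                  
──────────────────────────────────────────────────────────────────────────
The framework handles memory allocations asynchronously. The process optim
The process coordinates thread pools incrementally. The framework analyzes
The system monitors memory allocations incrementally. The pipeline coordin
Each component coordinates user sessions efficiently. The process validate
This module analyzes cached results reliably. Error handling analyzes conf
Data processing generates log entries concurrently.                       
The architecture manages batch operations sequentially. Error handling tra
The framework coordinates batch operations incrementally.                 
                                                                          
                                                                          
                                                                          
                                                                          
                                                                          
                                                                          
                                                                          
                                                                          
                                                                          
                                                                          
                                                                          
                                                                          


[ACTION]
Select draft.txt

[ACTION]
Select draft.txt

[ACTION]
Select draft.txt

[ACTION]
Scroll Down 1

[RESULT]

[draft.txt]│ config.yaml                                                  
──────────────────────────────────────────────────────────────────────────
The process coordinates thread pools incrementally. The framework analyzes
The system monitors memory allocations incrementally. The pipeline coordin
Each component coordinates user sessions efficiently. The process validate
This module analyzes cached results reliably. Error handling analyzes conf
Data processing generates log entries concurrently.                       
The architecture manages batch operations sequentially. Error handling tra
The framework coordinates batch operations incrementally.                 
                                                                          
                                                                          
                                                                          
                                                                          
                                                                          
                                                                          
                                                                          
                                                                          
                                                                          
                                                                          
                                                                          
                                                                          
                                                                          
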